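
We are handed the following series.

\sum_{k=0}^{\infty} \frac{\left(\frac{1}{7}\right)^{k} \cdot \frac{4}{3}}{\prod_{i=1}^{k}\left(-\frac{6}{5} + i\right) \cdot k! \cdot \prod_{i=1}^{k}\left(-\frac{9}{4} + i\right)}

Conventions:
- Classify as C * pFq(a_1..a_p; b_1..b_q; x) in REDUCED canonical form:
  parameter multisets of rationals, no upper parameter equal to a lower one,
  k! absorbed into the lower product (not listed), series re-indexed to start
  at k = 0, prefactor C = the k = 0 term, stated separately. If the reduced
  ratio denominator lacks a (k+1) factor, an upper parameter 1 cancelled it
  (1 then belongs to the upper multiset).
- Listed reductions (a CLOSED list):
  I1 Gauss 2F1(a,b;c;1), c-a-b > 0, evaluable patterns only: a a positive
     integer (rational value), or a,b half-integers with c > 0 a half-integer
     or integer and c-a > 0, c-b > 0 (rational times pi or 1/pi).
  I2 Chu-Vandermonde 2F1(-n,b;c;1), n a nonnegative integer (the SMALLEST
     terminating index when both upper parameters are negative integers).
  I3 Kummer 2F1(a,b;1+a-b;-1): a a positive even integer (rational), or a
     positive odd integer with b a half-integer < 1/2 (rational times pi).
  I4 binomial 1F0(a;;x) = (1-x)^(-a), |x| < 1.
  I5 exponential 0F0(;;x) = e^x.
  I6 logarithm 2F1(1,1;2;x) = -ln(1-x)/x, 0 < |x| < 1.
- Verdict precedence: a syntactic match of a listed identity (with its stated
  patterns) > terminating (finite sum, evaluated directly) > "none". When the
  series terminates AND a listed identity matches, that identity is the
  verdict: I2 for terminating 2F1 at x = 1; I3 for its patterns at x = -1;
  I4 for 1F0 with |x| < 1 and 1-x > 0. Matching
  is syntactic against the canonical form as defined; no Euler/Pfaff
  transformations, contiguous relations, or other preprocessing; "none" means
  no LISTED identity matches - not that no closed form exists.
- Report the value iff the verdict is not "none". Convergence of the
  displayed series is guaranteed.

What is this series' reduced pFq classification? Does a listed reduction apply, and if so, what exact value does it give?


x = \frac{1}{7} here; the reduced form reads 0F2, upper {-}, lower {-\frac{5}{4}, -\frac{1}{5}}, C = \frac{4}{3}. Verdict: none. Every listed pattern misses the 0F2 form at \frac{1}{7}, upper {-}.

Key step: t_0 being \frac{4}{3}, the lower running product (C = 4/3, x = 1/7) is a rising factorial.
Step ratio: r(k) = \frac{1}{7} * 1 / [(k-\frac{5}{4}) (k-\frac{1}{5}) (k+1)] - rational; roots negated = parameters, x = \frac{1}{7}, C = \frac{4}{3}.


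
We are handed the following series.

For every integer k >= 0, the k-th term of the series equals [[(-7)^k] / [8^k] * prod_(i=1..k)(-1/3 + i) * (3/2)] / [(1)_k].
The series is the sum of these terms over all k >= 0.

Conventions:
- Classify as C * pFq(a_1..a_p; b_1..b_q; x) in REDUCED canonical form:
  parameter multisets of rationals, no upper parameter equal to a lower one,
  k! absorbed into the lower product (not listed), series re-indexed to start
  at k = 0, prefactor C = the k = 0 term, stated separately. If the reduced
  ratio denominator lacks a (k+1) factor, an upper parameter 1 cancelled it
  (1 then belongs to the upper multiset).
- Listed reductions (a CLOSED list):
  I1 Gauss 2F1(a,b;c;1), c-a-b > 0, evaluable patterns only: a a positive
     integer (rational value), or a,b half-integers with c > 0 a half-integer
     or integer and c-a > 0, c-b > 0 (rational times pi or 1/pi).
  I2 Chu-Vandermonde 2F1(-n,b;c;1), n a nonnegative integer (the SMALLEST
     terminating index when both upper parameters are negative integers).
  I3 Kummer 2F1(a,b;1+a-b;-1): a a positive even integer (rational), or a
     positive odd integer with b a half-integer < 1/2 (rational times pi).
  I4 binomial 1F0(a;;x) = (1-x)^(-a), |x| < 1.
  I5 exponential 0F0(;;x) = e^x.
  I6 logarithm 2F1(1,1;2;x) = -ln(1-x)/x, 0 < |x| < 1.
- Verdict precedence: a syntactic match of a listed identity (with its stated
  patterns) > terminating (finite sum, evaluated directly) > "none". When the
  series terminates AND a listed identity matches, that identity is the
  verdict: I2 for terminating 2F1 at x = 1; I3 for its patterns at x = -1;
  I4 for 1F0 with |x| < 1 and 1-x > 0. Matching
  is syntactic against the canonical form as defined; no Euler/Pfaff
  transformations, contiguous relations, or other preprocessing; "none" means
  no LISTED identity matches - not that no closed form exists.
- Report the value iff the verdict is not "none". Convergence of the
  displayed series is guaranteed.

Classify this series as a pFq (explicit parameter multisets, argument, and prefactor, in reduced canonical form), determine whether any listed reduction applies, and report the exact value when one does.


Classification (C = 3/2): 1F0 with upper {2/3}, lower {-}, argument x = -7/8. Verdict: the binomial series (I4) applies (the 1F0 binomial series: exponent -2/3, x = -7/8). Value: (3/2) * (15/8)^(-2/3).

First insight: x = (-7/8) and (1)_k (C = 3/2) is k! itself.
Step ratio: r(k) = (-7/8) * (k+2/3) / [(k+1)] - rational; roots negated = parameters, x = (-7/8), C = 3/2.


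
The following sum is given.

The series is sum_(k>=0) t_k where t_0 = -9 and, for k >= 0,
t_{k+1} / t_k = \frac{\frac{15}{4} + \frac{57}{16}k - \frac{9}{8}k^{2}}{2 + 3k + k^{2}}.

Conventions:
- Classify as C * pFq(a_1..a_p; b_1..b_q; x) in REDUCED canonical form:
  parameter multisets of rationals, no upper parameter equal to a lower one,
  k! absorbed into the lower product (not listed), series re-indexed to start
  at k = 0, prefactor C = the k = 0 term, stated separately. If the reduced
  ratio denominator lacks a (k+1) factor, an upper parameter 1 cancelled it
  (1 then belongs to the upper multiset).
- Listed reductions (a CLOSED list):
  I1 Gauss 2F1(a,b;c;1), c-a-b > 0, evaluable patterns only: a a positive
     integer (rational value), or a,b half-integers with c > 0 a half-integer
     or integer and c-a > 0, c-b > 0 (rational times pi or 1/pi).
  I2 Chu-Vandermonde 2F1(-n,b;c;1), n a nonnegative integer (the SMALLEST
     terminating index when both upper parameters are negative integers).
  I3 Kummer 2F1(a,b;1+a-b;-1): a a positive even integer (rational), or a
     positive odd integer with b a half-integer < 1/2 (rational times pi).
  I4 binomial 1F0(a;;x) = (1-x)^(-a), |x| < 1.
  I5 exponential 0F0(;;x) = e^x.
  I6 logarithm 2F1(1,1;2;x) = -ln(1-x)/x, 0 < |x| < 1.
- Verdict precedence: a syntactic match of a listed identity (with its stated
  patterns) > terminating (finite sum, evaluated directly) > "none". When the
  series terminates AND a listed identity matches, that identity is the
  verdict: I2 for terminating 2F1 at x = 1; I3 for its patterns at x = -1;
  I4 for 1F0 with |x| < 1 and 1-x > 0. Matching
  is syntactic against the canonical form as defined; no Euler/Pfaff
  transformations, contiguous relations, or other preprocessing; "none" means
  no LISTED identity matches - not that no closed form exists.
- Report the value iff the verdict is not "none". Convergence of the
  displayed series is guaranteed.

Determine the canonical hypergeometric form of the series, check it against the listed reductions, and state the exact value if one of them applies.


x = -\frac{9}{8} here; the reduced form reads 2F1, upper {-4, \frac{5}{6}}, lower {2}, C = -9. Verdict: terminating. (-4)_k vanishes past k = 4, leaving a 5-term sum, computed directly. Exact value: -\frac{28581975}{524288}.

Key observation: x = -\frac{9}{8} and roots of the ratio polynomials (C = -9) are the negated parameters.
Ratio: r(k) = -\frac{9}{8} * (k-4) (k+\frac{5}{6}) / [(k+2) (k+1)] - poly over poly, x = -\frac{9}{8} from leading terms; C = -9 at k = 0.


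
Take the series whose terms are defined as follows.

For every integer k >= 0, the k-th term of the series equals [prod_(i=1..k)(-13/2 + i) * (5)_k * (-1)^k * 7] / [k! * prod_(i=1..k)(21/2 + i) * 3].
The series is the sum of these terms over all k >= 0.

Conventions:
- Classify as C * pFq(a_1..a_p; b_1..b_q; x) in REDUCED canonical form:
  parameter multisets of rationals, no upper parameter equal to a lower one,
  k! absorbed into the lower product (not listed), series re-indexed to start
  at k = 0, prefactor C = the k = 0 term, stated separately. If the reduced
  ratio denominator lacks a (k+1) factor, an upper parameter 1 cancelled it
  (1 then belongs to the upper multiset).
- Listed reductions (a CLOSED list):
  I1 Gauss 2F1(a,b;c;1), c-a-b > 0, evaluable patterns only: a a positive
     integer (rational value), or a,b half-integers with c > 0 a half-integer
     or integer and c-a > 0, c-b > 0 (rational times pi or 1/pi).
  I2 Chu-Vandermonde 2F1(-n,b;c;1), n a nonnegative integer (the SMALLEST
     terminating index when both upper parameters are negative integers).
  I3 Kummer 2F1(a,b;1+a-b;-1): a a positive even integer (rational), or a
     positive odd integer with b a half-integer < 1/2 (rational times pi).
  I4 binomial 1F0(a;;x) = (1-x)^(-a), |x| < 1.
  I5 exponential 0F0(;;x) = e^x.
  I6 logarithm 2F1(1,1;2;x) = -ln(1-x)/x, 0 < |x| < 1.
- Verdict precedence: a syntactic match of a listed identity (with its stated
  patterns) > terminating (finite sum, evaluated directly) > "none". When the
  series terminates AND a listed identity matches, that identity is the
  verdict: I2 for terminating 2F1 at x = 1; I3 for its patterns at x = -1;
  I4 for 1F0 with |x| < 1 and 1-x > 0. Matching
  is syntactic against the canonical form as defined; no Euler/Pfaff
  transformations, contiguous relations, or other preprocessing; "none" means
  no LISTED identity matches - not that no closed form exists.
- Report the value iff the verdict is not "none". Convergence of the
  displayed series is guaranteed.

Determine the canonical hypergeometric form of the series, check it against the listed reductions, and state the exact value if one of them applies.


Canonical form: C = 7/3 times 2F1 with upper {-11/2, 5}, lower {23/2}, x = -1. Verdict: the Kummer evaluation I3 fires (x = -1; c = 23/2 equals 1+a-b for upper {-11/2, 5}: listed pattern). Its exact value is (101846745/16777216) * pi.

First insight: t_0 = 7/3 here, and the running product (prefactor 7/3) telescopes to a rising factorial.
Adjacent-term ratio: r(k) = (-1) * (k-11/2) (k+5) / [(k+23/2) (k+1)] - rational in k, leading ratio (-1); with t_0 = 7/3, classification follows.


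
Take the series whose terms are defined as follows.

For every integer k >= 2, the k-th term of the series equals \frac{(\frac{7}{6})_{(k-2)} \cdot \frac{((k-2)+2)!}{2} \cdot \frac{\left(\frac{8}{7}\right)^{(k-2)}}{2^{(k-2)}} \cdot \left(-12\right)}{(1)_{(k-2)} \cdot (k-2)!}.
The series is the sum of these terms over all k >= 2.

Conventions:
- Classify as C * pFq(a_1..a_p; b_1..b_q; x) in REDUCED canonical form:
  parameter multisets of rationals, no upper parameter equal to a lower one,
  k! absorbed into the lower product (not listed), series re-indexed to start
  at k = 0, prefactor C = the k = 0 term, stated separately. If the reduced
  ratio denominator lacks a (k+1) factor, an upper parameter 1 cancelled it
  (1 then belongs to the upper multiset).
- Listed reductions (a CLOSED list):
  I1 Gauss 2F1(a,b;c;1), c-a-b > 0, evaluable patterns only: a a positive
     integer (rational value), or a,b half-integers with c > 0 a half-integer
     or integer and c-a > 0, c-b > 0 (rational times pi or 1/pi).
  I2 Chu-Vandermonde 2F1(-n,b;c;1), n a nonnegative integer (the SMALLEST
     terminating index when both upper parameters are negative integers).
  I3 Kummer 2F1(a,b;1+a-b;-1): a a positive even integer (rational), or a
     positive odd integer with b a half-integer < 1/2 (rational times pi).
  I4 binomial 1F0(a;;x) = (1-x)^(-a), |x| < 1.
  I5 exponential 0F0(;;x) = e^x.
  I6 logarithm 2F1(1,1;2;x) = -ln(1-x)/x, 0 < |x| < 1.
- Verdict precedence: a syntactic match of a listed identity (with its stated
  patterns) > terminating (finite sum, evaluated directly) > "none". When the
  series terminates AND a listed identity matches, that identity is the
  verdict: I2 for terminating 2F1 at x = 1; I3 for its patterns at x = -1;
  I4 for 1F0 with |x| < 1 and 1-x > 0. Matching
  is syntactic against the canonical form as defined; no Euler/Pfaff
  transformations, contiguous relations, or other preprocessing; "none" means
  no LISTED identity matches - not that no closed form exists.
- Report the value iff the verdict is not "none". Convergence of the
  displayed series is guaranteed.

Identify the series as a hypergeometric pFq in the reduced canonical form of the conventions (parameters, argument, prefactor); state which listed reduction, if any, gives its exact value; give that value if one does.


The series (x = \frac{4}{7}) is 2F1: upper {\frac{7}{6}, 3}, lower {1}, prefactor -12. Verdict: none here - no I1-I6 shape fits x = \frac{4}{7} with lower {1}.

Structural cue: t_0 being -12, the two k-th powers (C = -12) combine into one argument.
Step ratio: r(k) = \frac{4}{7} * (k+\frac{7}{6}) (k+3) / [(k+1) (k+1)] - rational in k, leading ratio \frac{4}{7}; with t_0 = -12, classification follows.


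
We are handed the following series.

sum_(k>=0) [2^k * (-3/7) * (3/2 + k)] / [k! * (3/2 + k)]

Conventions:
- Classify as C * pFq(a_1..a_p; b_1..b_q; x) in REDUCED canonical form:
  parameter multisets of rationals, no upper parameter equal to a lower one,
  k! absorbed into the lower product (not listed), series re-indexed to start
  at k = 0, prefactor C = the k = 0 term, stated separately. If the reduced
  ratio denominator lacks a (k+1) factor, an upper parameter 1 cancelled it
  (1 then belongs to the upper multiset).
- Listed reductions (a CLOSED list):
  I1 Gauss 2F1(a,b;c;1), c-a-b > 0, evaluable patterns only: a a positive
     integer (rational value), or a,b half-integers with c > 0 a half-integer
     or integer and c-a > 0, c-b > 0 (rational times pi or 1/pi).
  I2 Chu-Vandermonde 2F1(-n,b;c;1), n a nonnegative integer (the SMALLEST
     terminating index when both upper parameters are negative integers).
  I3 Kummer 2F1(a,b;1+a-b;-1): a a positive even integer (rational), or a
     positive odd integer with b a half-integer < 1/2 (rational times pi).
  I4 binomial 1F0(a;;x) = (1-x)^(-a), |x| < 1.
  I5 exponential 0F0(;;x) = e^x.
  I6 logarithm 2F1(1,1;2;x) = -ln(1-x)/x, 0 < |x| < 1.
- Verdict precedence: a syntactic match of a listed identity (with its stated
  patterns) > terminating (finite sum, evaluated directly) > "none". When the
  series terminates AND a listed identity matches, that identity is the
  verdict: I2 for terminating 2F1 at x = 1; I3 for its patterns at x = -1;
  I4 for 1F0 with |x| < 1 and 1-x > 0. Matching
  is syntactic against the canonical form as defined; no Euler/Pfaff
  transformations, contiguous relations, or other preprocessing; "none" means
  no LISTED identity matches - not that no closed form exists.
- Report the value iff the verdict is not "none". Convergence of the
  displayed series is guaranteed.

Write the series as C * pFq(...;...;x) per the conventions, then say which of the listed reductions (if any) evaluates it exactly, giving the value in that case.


Classification (C = -3/7): 0F0 with upper {-}, lower {-}, argument x = 2. Verdict: the exponential series (I5) applies (the 0F0 exponential series at x = 2). Its exact value is (-3/7) * e^(2).

First insight: x = 2 and k + 3/2 divides numerator and denominator alike; C = -3/7, x = 2 after cancelling.
Step ratio: r(k) = 2 * 1 / [(k+1)] - rational; roots negated = parameters, x = 2, C = -3/7.


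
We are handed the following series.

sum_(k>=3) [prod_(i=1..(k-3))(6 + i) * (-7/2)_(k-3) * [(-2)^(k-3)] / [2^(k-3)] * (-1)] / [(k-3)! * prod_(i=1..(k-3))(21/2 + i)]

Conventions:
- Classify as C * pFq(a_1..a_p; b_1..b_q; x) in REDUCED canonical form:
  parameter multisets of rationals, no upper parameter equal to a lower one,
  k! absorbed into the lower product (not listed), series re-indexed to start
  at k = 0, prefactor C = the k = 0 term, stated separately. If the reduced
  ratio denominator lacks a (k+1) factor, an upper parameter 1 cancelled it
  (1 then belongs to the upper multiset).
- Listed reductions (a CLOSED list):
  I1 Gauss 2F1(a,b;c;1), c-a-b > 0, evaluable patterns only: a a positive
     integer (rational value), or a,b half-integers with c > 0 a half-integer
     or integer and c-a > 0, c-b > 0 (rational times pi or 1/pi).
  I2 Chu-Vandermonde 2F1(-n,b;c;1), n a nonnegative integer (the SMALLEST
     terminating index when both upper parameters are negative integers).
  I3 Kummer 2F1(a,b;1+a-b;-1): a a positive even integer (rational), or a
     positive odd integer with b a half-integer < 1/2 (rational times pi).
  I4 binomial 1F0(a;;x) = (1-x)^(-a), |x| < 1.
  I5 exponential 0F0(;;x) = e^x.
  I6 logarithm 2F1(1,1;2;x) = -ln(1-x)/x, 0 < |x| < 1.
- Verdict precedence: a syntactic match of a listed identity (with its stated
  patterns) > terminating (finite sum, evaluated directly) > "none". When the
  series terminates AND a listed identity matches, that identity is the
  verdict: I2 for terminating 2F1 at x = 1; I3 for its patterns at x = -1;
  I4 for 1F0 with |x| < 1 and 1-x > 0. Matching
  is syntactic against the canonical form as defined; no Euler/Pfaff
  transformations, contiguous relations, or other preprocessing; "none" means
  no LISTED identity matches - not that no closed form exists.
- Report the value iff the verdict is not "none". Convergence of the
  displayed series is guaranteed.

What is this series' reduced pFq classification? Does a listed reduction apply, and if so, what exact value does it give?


Classification (C = -1): 2F1 with upper {-7/2, 7}, lower {23/2}, argument x = -1. Verdict: Kummer's theorem (I3) fires (x = -1; c = 23/2 equals 1+a-b for upper {-7/2, 7}: listed pattern). Value: (-14549535/8388608) * pi.

Key observation: from the first term -1: the running product (prefactor -1) telescopes to a rising factorial.
Step ratio: r(k) = (-1) * (k-7/2) (k+7) / [(k+23/2) (k+1)] - rational in k. x = (-1); t_0 = -1; negate the roots.


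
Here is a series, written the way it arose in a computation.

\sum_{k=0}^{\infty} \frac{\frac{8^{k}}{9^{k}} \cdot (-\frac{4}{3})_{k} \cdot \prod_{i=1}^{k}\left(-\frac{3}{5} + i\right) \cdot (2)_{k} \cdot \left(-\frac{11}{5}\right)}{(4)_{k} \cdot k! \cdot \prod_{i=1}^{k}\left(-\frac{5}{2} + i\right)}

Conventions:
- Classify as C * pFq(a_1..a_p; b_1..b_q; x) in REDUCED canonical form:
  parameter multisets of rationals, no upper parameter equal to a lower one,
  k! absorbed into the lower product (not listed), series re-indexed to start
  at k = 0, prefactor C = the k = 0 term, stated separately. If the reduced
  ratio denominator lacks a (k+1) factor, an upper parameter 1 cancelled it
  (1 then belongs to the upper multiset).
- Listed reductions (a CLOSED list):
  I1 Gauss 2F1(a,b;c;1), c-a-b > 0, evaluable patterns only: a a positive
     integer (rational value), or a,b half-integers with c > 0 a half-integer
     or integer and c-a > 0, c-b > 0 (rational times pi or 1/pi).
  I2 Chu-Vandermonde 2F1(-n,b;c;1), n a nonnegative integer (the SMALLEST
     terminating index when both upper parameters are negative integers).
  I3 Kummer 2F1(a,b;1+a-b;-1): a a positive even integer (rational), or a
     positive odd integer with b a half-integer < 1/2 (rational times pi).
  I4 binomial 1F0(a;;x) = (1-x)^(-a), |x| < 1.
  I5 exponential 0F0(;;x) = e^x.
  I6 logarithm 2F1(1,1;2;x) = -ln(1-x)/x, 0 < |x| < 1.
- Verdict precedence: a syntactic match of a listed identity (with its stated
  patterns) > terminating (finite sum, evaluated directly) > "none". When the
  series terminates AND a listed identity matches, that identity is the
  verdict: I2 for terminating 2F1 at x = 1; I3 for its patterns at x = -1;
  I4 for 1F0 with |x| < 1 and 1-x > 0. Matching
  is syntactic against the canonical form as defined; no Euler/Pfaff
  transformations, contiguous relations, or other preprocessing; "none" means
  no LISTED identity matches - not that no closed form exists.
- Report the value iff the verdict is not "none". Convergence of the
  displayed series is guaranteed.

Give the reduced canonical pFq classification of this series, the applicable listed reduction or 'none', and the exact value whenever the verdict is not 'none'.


Key observation: t_0 being -\frac{11}{5}, the two geometric factors (C = -11/5, x = 8/9) combine into one argument.
Consecutive-term ratio: r(k) = \frac{8}{9} * (k-\frac{4}{3}) (k+\frac{2}{5}) (k+2) / [(k-\frac{3}{2}) (k+4) (k+1)] - rational in k. x = \frac{8}{9}; t_0 = -\frac{11}{5}; negate the roots.

With C = -\frac{11}{5}: the canonical form is 3F2(-\frac{4}{3}, \frac{2}{5}, 2; -\frac{3}{2}, 4; \frac{8}{9}). Verdict: none. A 3F2 with upper {-\frac{4}{3}, \frac{2}{5}, 2} fits none of I1-I6 at x = \frac{8}{9}; the sum runs forever.


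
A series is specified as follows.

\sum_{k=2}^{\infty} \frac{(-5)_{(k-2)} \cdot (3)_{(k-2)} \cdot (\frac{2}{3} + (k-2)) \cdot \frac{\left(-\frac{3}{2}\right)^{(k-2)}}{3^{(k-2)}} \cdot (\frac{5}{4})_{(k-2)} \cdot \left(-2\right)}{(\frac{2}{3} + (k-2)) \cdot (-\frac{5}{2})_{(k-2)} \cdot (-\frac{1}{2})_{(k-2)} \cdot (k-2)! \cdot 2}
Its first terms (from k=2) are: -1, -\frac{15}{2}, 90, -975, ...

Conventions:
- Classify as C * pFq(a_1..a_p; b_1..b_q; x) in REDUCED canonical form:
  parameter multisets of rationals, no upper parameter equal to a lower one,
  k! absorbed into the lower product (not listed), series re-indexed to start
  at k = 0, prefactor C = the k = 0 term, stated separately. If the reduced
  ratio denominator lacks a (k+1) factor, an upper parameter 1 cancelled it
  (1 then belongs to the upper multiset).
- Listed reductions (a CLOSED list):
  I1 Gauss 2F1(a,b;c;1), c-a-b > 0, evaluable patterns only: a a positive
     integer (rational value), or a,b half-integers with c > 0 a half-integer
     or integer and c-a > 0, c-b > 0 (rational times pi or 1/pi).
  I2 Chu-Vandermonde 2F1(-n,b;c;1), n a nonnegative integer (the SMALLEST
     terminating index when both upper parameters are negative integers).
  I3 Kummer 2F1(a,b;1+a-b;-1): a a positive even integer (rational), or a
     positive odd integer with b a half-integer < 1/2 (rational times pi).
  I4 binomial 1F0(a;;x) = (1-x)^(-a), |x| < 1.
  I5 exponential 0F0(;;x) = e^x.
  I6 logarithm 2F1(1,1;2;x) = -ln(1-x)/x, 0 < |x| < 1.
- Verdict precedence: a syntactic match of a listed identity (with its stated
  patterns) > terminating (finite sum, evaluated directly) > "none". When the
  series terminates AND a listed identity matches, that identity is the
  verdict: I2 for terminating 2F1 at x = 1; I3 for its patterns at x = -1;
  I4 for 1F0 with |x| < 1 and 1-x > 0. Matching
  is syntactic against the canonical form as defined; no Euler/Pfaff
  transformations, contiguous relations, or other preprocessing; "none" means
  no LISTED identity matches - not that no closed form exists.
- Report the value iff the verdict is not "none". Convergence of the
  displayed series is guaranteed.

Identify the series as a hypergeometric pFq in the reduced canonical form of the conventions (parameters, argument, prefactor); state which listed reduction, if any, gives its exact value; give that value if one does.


Key step: from the first term -1: the factor k + 2/3 cancels (top and bottom), leaving C = -1, x = -1/2.
Adjacent-term ratio: r(k) = -\frac{1}{2} * (k-5) (k+\frac{5}{4}) (k+3) / [(k-\frac{5}{2}) (k-\frac{1}{2}) (k+1)] - poly over poly, x = -\frac{1}{2} from leading terms; C = -1 at k = 0.

Canonical form: C = -1 times 3F2 with upper {-5, \frac{5}{4}, 3}, lower {-\frac{5}{2}, -\frac{1}{2}}, x = -\frac{1}{2}. Verdict: terminating at k = 5: the factor (-5)_k kills every later term; summing the 6 survivors is exact. Sum: -\frac{37387}{4}.


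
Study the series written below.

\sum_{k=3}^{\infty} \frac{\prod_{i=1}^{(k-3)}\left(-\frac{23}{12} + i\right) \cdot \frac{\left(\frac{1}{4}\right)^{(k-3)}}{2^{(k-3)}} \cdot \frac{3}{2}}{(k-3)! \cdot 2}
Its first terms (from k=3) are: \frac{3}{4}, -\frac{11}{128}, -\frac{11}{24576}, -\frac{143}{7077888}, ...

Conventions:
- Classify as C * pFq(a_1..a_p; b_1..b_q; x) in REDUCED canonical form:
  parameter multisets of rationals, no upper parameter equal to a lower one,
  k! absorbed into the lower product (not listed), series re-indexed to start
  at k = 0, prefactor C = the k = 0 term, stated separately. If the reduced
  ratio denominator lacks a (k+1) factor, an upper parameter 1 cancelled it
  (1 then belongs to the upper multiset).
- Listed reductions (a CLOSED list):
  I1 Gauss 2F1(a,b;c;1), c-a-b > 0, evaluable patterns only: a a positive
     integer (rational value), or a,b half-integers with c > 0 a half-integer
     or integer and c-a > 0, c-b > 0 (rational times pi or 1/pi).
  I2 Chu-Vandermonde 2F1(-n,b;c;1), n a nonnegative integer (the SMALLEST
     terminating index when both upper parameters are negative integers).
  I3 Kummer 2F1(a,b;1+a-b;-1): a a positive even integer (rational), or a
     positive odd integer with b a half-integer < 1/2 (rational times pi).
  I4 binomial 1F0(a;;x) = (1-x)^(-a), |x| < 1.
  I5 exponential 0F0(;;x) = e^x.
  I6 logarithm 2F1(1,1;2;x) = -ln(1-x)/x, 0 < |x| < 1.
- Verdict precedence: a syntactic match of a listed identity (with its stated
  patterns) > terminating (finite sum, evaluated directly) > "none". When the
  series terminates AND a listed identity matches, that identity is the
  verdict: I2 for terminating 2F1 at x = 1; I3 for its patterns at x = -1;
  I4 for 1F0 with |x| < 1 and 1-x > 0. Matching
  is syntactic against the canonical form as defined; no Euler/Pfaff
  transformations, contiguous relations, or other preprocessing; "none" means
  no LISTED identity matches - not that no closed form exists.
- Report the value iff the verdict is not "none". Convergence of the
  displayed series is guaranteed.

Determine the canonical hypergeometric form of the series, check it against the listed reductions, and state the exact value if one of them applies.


At argument \frac{1}{8}: a 1F0 with upper {-\frac{11}{12}}, lower {-}, scaled by C = \frac{3}{4}. Verdict: the binomial series (I4) applies (the 1F0 binomial series: exponent 11/12, x = \frac{1}{8}). Hence: \frac{3}{4} \cdot \left(\frac{7}{8}\right)^{\frac{11}{12}}.

Structural cue: x = \frac{1}{8} and the running product (prefactor 3/4) telescopes to a rising factorial.
Ratio: r(k) = \frac{1}{8} * (k-\frac{11}{12}) / [(k+1)] - rational; roots negated = parameters, x = \frac{1}{8}, C = \frac{3}{4}.


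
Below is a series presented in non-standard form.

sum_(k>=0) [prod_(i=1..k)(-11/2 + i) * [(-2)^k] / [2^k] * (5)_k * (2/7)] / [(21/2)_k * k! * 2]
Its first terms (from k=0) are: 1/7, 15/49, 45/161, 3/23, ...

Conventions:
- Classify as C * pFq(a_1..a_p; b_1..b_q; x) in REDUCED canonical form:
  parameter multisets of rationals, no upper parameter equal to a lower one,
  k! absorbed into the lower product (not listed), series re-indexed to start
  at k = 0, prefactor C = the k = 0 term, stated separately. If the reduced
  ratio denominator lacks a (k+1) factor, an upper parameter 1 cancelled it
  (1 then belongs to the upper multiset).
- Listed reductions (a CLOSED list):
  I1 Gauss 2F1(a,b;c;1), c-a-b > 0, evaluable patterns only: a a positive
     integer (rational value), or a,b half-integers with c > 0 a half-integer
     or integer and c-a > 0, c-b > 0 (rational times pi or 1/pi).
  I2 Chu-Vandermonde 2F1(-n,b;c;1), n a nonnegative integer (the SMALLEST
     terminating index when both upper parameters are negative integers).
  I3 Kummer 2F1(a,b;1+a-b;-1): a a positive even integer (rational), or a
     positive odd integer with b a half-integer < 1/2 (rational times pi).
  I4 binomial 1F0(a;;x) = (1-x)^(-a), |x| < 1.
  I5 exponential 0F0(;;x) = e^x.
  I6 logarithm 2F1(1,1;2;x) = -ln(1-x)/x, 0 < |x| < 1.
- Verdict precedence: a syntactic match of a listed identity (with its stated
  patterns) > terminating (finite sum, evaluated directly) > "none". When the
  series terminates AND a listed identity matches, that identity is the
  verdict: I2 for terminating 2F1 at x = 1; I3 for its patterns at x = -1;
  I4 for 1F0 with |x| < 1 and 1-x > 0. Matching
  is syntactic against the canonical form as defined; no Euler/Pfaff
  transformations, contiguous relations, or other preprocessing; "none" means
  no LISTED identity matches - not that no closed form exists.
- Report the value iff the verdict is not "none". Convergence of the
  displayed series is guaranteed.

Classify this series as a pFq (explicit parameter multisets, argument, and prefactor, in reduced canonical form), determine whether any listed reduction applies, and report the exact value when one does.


Prefactor 1/7, argument -1: 2F1 with upper {-9/2, 5} over lower {21/2}. Verdict (x = -1): the Kummer evaluation I3 applies (x = -1; c = 21/2 equals 1+a-b for upper {-9/2, 5}: listed pattern). Value: (2078505/7340032) * pi.

First insight: from the first term 1/7: the running product (prefactor 1/7) telescopes to a rising factorial.
Ratio: r(k) = (-1) * (k-9/2) (k+5) / [(k+21/2) (k+1)] - rational in k. x = (-1); t_0 = 1/7; negate the roots.


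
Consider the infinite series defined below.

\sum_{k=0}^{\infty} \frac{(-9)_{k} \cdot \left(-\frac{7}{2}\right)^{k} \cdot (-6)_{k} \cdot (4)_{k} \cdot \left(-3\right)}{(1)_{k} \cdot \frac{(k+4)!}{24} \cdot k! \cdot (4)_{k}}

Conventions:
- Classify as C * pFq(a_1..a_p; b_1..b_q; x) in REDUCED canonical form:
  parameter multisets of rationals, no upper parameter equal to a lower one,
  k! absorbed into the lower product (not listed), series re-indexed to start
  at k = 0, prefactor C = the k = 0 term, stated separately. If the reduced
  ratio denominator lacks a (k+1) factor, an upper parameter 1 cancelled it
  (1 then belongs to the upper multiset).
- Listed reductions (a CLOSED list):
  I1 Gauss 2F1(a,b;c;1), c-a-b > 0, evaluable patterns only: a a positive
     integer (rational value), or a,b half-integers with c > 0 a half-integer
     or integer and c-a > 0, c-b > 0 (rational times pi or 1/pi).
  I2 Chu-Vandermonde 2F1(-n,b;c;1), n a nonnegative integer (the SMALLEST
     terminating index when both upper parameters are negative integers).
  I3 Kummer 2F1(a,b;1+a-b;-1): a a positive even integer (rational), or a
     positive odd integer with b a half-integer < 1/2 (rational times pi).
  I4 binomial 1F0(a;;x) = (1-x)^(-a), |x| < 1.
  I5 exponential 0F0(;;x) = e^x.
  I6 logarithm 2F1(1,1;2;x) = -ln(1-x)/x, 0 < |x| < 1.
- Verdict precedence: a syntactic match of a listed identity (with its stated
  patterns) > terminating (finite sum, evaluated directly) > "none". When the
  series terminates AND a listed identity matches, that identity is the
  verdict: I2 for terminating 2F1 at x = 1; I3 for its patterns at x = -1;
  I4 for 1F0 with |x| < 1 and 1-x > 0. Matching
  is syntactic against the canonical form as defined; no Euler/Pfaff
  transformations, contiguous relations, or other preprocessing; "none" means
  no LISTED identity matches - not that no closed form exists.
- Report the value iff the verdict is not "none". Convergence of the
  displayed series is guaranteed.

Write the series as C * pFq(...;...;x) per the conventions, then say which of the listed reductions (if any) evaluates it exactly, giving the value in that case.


With C = -3: the canonical form is 2F2(-9, -6; 1, 5; -\frac{7}{2}). Verdict: terminating. (-6)_k vanishes past k = 6, leaving a 7-term sum, computed directly. Its exact value is \frac{1810871}{38400}.

Structural cue: t_0 being -3, the parameter 4 appears in both the upper and lower lists and cancels.
Consecutive-term ratio: r(k) = -\frac{7}{2} * (k-9) (k-6) / [(k+1) (k+5) (k+1)] - rational in k. x = -\frac{7}{2}; t_0 = -3; negate the roots.


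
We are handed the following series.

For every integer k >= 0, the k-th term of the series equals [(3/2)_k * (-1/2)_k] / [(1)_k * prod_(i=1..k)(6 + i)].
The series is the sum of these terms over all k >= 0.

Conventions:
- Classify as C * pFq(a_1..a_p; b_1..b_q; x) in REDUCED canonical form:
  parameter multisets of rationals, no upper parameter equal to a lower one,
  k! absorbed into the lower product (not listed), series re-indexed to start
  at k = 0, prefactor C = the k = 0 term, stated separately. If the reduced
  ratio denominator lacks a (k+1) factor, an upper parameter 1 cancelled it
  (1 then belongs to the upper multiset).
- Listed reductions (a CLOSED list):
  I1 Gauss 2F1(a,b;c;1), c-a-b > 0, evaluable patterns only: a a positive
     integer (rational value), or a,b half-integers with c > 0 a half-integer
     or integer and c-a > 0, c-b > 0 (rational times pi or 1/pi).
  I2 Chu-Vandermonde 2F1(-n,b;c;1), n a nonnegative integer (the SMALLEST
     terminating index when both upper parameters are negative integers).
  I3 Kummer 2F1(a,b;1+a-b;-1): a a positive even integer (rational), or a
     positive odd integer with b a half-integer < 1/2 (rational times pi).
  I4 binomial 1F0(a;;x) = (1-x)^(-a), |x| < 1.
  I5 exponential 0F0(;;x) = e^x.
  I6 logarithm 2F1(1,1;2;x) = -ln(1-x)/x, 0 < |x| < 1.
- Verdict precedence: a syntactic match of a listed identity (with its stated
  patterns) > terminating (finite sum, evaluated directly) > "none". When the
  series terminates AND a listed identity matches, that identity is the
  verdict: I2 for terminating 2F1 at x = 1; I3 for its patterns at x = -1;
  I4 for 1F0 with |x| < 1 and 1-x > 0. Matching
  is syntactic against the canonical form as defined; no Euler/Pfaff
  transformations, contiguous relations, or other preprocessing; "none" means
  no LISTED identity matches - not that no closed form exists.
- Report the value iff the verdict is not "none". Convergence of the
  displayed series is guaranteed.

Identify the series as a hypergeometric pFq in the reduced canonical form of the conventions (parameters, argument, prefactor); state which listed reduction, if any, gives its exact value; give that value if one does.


Canonical form: C = 1 times 2F1 with upper {-1/2, 3/2}, lower {7}, x = 1. Verdict: this is Gauss's theorem I1 (half-integer case) (x = 1; upper {-1/2, 3/2} half-integers, c = 7 in the evaluable pattern). Its exact value is (524288/189189) / pi.

First insight: t_0 = 1 here, and the lower running product (prefactor 1) is a rising factorial.
Term ratio: r(k) = 1 * (k-1/2) (k+3/2) / [(k+7) (k+1)] - rational; roots negated = parameters, x = 1, C = 1.


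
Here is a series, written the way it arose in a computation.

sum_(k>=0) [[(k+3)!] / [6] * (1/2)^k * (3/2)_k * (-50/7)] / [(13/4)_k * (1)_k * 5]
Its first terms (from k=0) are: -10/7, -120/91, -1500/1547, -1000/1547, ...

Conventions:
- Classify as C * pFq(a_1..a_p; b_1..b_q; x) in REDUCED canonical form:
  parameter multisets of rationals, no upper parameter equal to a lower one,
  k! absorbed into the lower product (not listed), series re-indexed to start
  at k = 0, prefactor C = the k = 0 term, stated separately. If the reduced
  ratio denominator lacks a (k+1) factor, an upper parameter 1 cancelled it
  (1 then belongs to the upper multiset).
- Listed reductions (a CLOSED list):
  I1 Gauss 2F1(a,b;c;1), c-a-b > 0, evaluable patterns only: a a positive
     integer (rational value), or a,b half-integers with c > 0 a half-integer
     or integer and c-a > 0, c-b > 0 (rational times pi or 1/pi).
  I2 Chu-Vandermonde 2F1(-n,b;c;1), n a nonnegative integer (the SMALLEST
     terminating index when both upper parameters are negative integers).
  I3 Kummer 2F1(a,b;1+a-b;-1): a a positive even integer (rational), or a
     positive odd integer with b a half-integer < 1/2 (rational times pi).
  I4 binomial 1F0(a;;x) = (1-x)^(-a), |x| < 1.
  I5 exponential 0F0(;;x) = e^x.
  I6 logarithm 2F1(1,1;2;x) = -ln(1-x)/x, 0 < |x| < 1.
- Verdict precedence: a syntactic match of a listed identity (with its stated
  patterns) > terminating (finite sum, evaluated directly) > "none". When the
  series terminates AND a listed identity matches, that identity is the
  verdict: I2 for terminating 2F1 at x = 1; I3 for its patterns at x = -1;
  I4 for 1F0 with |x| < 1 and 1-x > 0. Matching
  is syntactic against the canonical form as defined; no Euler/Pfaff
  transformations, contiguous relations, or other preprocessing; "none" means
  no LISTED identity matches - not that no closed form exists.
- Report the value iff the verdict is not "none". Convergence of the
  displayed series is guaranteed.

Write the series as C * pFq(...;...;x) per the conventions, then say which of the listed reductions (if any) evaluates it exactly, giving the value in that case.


Prefactor -10/7, argument 1/2: 2F1 with upper {3/2, 4} over lower {13/4}. Verdict: none. A 2F1 with upper {3/2, 4} fits none of I1-I6 at x = 1/2; the sum runs forever.

Key observation: from the first term -10/7: the constant factors (C = -10/7) combine into one prefactor.
Consecutive-term ratio: r(k) = (1/2) * (k+3/2) (k+4) / [(k+13/4) (k+1)] - poly over poly, x = (1/2) from leading terms; C = -10/7 at k = 0.


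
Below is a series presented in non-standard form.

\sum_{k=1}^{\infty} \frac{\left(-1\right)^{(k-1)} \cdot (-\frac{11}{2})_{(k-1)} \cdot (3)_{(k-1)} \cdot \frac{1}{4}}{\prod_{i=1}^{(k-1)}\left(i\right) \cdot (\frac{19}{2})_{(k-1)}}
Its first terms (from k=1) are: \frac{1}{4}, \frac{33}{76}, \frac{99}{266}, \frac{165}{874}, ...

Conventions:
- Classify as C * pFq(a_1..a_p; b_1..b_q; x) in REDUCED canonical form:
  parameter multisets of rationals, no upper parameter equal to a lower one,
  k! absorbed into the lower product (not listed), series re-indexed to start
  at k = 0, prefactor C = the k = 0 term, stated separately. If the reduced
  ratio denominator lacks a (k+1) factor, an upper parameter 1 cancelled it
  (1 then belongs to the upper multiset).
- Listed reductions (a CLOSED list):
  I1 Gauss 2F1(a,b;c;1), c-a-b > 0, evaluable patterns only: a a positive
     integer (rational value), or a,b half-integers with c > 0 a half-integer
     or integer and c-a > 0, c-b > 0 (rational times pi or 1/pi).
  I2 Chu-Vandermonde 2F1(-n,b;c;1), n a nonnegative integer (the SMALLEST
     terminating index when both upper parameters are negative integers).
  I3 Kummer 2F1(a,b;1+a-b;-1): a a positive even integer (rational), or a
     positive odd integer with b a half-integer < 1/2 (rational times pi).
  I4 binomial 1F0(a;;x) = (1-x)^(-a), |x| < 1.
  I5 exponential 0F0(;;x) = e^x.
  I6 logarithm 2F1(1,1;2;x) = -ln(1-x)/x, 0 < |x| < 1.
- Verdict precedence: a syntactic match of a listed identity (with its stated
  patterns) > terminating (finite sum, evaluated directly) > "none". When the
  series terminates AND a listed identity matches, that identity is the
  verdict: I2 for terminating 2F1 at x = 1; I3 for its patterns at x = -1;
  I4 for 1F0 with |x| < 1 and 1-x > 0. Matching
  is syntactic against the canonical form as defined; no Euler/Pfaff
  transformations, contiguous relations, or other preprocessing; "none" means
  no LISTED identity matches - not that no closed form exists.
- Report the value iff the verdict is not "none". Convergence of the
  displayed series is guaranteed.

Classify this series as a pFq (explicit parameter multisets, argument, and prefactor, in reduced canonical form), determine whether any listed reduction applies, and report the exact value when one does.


Canonical form: C = \frac{1}{4} times 2F1 with upper {-\frac{11}{2}, 3}, lower {\frac{19}{2}}, x = -1. Verdict (x = -1): Kummer's theorem (I3) applies (x = -1; c = \frac{19}{2} equals 1+a-b for upper {-\frac{11}{2}, 3}: listed pattern). Hence: \frac{109395}{262144} \cdot \pi.

First insight: t_0 being \frac{1}{4}, the product of the first k integers (prefactor 1/4) is k!.
Term ratio: r(k) = -1 * (k-\frac{11}{2}) (k+3) / [(k+\frac{19}{2}) (k+1)] - rational in k. x = -1; t_0 = \frac{1}{4}; negate the roots.


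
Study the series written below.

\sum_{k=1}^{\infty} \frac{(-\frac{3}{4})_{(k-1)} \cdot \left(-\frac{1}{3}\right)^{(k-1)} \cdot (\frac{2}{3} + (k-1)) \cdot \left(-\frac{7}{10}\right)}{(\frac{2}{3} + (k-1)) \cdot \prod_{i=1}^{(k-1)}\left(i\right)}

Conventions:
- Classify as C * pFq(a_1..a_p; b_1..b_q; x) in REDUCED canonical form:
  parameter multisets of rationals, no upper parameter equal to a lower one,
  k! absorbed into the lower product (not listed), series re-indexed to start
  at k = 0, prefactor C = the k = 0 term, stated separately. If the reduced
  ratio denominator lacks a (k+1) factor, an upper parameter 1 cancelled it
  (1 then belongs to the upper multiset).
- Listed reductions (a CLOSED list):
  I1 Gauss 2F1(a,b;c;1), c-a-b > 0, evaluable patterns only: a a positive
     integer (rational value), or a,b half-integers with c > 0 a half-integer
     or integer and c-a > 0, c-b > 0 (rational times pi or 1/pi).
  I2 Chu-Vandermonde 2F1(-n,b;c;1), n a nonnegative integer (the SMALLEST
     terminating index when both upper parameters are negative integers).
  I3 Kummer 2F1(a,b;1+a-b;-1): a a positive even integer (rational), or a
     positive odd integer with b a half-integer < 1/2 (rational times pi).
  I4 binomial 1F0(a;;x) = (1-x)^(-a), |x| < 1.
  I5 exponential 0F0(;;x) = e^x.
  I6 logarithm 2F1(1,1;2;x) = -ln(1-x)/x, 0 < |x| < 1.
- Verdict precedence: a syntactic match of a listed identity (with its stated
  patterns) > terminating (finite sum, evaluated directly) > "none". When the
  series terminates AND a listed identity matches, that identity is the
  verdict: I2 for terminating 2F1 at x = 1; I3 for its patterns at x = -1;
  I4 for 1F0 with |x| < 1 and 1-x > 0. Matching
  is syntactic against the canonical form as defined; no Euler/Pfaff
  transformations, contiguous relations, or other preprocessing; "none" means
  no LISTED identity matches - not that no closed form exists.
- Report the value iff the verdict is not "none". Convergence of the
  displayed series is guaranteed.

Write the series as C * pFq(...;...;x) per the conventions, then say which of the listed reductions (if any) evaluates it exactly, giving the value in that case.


This is -\frac{7}{10} * 1F0(-\frac{3}{4}; -; -\frac{1}{3}) in reduced canonical form. Verdict: this is the binomial series (I4) (the 1F0 binomial series: exponent 3/4, x = -\frac{1}{3}). Its exact value is \left(-\frac{7}{10}\right) \cdot \left(\frac{4}{3}\right)^{\frac{3}{4}}.

Key observation: x = -\frac{1}{3} and the factor k + 2/3 cancels (top and bottom), leaving C = -7/10, x = -1/3.
Adjacent-term ratio: r(k) = -\frac{1}{3} * (k-\frac{3}{4}) / [(k+1)] - rational in k, leading ratio -\frac{1}{3}; with t_0 = -\frac{7}{10}, classification follows.
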